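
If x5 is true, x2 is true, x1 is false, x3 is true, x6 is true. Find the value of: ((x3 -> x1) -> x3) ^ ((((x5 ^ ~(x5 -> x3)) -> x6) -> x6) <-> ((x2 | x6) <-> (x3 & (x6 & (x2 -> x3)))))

False

x3 -> x1 = True -> False = False
(x3 -> x1) -> x3 = False -> True = True
x5 -> x3 = True -> True = True
~(x5 -> x3) = ~True = False
x5 ^ ~(x5 -> x3) = True ^ False = True
(x5 ^ ~(x5 -> x3)) -> x6 = True -> True = True
((x5 ^ ~(x5 -> x3)) -> x6) -> x6 = True -> True = True
x2 | x6 = True | True = True
x2 -> x3 = True -> True = True
x6 & (x2 -> x3) = True & True = True
x3 & (x6 & (x2 -> x3)) = True & True = True
(x2 | x6) <-> (x3 & (x6 & (x2 -> x3))) = True <-> True = True
(((x5 ^ ~(x5 -> x3)) -> x6) -> x6) <-> ((x2 | x6) <-> (x3 & (x6 & (x2 -> x3)))) = True <-> True = True
((x3 -> x1) -> x3) ^ ((((x5 ^ ~(x5 -> x3)) -> x6) -> x6) <-> ((x2 | x6) <-> (x3 & (x6 & (x2 -> x3))))) = True ^ True = False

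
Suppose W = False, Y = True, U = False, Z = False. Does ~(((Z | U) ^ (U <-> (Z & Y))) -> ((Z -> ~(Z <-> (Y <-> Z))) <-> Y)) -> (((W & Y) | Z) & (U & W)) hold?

Z | U = False | False = False
Z & Y = False & True = False
U <-> (Z & Y) = False <-> False = True
(Z | U) ^ (U <-> (Z & Y)) = False ^ True = True
Y <-> Z = True <-> False = False
Z <-> (Y <-> Z) = False <-> False = True
~(Z <-> (Y <-> Z)) = ~True = False
Z -> ~(Z <-> (Y <-> Z)) = False -> False = True
(Z -> ~(Z <-> (Y <-> Z))) <-> Y = True <-> True = True
((Z | U) ^ (U <-> (Z & Y))) -> ((Z -> ~(Z <-> (Y <-> Z))) <-> Y) = True -> True = True
~(((Z | U) ^ (U <-> (Z & Y))) -> ((Z -> ~(Z <-> (Y <-> Z))) <-> Y)) = ~True = False
W & Y = False & True = False
(W & Y) | Z = False | False = False
U & W = False & False = False
((W & Y) | Z) & (U & W) = False & False = False
~(((Z | U) ^ (U <-> (Z & Y))) -> ((Z -> ~(Z <-> (Y <-> Z))) <-> Y)) -> (((W & Y) | Z) & (U & W)) = False -> False = True

True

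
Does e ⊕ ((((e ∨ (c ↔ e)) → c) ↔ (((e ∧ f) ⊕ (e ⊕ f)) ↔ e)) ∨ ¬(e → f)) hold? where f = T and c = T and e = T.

Substituting f=T, c=T, e=T:
c ↔ e = T ↔ T = T
e ∨ (c ↔ e) = T ∨ T = T
(e ∨ (c ↔ e)) → c = T → T = T
e ∧ f = T ∧ T = T
e ⊕ f = T ⊕ T = F
(e ∧ f) ⊕ (e ⊕ f) = T ⊕ F = T
((e ∧ f) ⊕ (e ⊕ f)) ↔ e = T ↔ T = T
((e ∨ (c ↔ e)) → c) ↔ (((e ∧ f) ⊕ (e ⊕ f)) ↔ e) = T ↔ T = T
e → f = T → T = T
¬(e → f) = ¬T = F
(((e ∨ (c ↔ e)) → c) ↔ (((e ∧ f) ⊕ (e ⊕ f)) ↔ e)) ∨ ¬(e → f) = T ∨ F = T
e ⊕ ((((e ∨ (c ↔ e)) → c) ↔ (((e ∧ f) ⊕ (e ⊕ f)) ↔ e)) ∨ ¬(e → f)) = T ⊕ T = F

F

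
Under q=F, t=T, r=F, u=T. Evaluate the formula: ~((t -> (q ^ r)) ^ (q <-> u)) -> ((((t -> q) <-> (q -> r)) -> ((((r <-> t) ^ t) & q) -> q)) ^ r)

T

Substituting q=F, t=T, r=F, u=T:
q ^ r = F ^ F = F
t -> (q ^ r) = T -> F = F
q <-> u = F <-> T = F
(t -> (q ^ r)) ^ (q <-> u) = F ^ F = F
~((t -> (q ^ r)) ^ (q <-> u)) = ~F = T
t -> q = T -> F = F
q -> r = F -> F = T
(t -> q) <-> (q -> r) = F <-> T = F
r <-> t = F <-> T = F
(r <-> t) ^ t = F ^ T = T
((r <-> t) ^ t) & q = T & F = F
(((r <-> t) ^ t) & q) -> q = F -> F = T
((t -> q) <-> (q -> r)) -> ((((r <-> t) ^ t) & q) -> q) = F -> T = T
(((t -> q) <-> (q -> r)) -> ((((r <-> t) ^ t) & q) -> q)) ^ r = T ^ F = T
~((t -> (q ^ r)) ^ (q <-> u)) -> ((((t -> q) <-> (q -> r)) -> ((((r <-> t) ^ t) & q) -> q)) ^ r) = T -> T = T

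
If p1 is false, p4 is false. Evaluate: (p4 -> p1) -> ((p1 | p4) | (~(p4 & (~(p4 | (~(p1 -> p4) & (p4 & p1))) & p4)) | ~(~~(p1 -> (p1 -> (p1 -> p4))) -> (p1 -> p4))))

p4 -> p1 = 0 -> 0 = 1
p1 | p4 = 0 | 0 = 0
p1 -> p4 = 0 -> 0 = 1
~(p1 -> p4) = ~1 = 0
p4 & p1 = 0 & 0 = 0
~(p1 -> p4) & (p4 & p1) = 0 & 0 = 0
p4 | (~(p1 -> p4) & (p4 & p1)) = 0 | 0 = 0
~(p4 | (~(p1 -> p4) & (p4 & p1))) = ~0 = 1
~(p4 | (~(p1 -> p4) & (p4 & p1))) & p4 = 1 & 0 = 0
p4 & (~(p4 | (~(p1 -> p4) & (p4 & p1))) & p4) = 0 & 0 = 0
~(p4 & (~(p4 | (~(p1 -> p4) & (p4 & p1))) & p4)) = ~0 = 1
p1 -> p4 = 0 -> 0 = 1
p1 -> (p1 -> p4) = 0 -> 1 = 1
p1 -> (p1 -> (p1 -> p4)) = 0 -> 1 = 1
~(p1 -> (p1 -> (p1 -> p4))) = ~1 = 0
~~(p1 -> (p1 -> (p1 -> p4))) = ~0 = 1
p1 -> p4 = 0 -> 0 = 1
~~(p1 -> (p1 -> (p1 -> p4))) -> (p1 -> p4) = 1 -> 1 = 1
~(~~(p1 -> (p1 -> (p1 -> p4))) -> (p1 -> p4)) = ~1 = 0
~(p4 & (~(p4 | (~(p1 -> p4) & (p4 & p1))) & p4)) | ~(~~(p1 -> (p1 -> (p1 -> p4))) -> (p1 -> p4)) = 1 | 0 = 1
(p1 | p4) | (~(p4 & (~(p4 | (~(p1 -> p4) & (p4 & p1))) & p4)) | ~(~~(p1 -> (p1 -> (p1 -> p4))) -> (p1 -> p4))) = 0 | 1 = 1
(p4 -> p1) -> ((p1 | p4) | (~(p4 & (~(p4 | (~(p1 -> p4) & (p4 & p1))) & p4)) | ~(~~(p1 -> (p1 -> (p1 -> p4))) -> (p1 -> p4)))) = 1 -> 1 = 1

1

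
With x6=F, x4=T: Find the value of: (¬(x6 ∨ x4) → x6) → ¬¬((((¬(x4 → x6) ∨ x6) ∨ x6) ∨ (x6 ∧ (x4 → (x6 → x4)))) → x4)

Substituting x6=F, x4=T:
x6 ∨ x4 = F ∨ T = T
¬(x6 ∨ x4) = ¬T = F
¬(x6 ∨ x4) → x6 = F → F = T
x4 → x6 = T → F = F
¬(x4 → x6) = ¬F = T
¬(x4 → x6) ∨ x6 = T ∨ F = T
(¬(x4 → x6) ∨ x6) ∨ x6 = T ∨ F = T
x6 → x4 = F → T = T
x4 → (x6 → x4) = T → T = T
x6 ∧ (x4 → (x6 → x4)) = F ∧ T = F
((¬(x4 → x6) ∨ x6) ∨ x6) ∨ (x6 ∧ (x4 → (x6 → x4))) = T ∨ F = T
(((¬(x4 → x6) ∨ x6) ∨ x6) ∨ (x6 ∧ (x4 → (x6 → x4)))) → x4 = T → T = T
¬((((¬(x4 → x6) ∨ x6) ∨ x6) ∨ (x6 ∧ (x4 → (x6 → x4)))) → x4) = ¬T = F
¬¬((((¬(x4 → x6) ∨ x6) ∨ x6) ∨ (x6 ∧ (x4 → (x6 → x4)))) → x4) = ¬F = T
(¬(x6 ∨ x4) → x6) → ¬¬((((¬(x4 → x6) ∨ x6) ∨ x6) ∨ (x6 ∧ (x4 → (x6 → x4)))) → x4) = T → T = T

T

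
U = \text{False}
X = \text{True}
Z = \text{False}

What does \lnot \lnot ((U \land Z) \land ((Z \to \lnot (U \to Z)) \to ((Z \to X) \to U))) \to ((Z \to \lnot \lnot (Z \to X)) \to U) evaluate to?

U \land Z = \text{False} \land \text{False} = \text{False}
U \to Z = \text{False} \to \text{False} = \text{True}
\lnot (U \to Z) = \lnot \text{True} = \text{False}
Z \to \lnot (U \to Z) = \text{False} \to \text{False} = \text{True}
Z \to X = \text{False} \to \text{True} = \text{True}
(Z \to X) \to U = \text{True} \to \text{False} = \text{False}
(Z \to \lnot (U \to Z)) \to ((Z \to X) \to U) = \text{True} \to \text{False} = \text{False}
(U \land Z) \land ((Z \to \lnot (U \to Z)) \to ((Z \to X) \to U)) = \text{False} \land \text{False} = \text{False}
\lnot ((U \land Z) \land ((Z \to \lnot (U \to Z)) \to ((Z \to X) \to U))) = \lnot \text{False} = \text{True}
\lnot \lnot ((U \land Z) \land ((Z \to \lnot (U \to Z)) \to ((Z \to X) \to U))) = \lnot \text{True} = \text{False}
Z \to X = \text{False} \to \text{True} = \text{True}
\lnot (Z \to X) = \lnot \text{True} = \text{False}
\lnot \lnot (Z \to X) = \lnot \text{False} = \text{True}
Z \to \lnot \lnot (Z \to X) = \text{False} \to \text{True} = \text{True}
(Z \to \lnot \lnot (Z \to X)) \to U = \text{True} \to \text{False} = \text{False}
\lnot \lnot ((U \land Z) \land ((Z \to \lnot (U \to Z)) \to ((Z \to X) \to U))) \to ((Z \to \lnot \lnot (Z \to X)) \to U) = \text{False} \to \text{False} = \text{True}

\text{True}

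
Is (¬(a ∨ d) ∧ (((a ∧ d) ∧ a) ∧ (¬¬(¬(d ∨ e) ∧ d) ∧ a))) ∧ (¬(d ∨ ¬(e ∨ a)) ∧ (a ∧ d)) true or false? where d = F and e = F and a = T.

F

a ∨ d = T ∨ F = T
¬(a ∨ d) = ¬T = F
a ∧ d = T ∧ F = F
(a ∧ d) ∧ a = F ∧ T = F
d ∨ e = F ∨ F = F
¬(d ∨ e) = ¬F = T
¬(d ∨ e) ∧ d = T ∧ F = F
¬(¬(d ∨ e) ∧ d) = ¬F = T
¬¬(¬(d ∨ e) ∧ d) = ¬T = F
¬¬(¬(d ∨ e) ∧ d) ∧ a = F ∧ T = F
((a ∧ d) ∧ a) ∧ (¬¬(¬(d ∨ e) ∧ d) ∧ a) = F ∧ F = F
¬(a ∨ d) ∧ (((a ∧ d) ∧ a) ∧ (¬¬(¬(d ∨ e) ∧ d) ∧ a)) = F ∧ F = F
e ∨ a = F ∨ T = T
¬(e ∨ a) = ¬T = F
d ∨ ¬(e ∨ a) = F ∨ F = F
¬(d ∨ ¬(e ∨ a)) = ¬F = T
a ∧ d = T ∧ F = F
¬(d ∨ ¬(e ∨ a)) ∧ (a ∧ d) = T ∧ F = F
(¬(a ∨ d) ∧ (((a ∧ d) ∧ a) ∧ (¬¬(¬(d ∨ e) ∧ d) ∧ a))) ∧ (¬(d ∨ ¬(e ∨ a)) ∧ (a ∧ d)) = F ∧ F = F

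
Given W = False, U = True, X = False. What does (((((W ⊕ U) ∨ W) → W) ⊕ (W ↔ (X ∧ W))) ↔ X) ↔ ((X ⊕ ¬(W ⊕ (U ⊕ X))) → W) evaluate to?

False

Substituting W=False, U=True, X=False:
W ⊕ U = False ⊕ True = True
(W ⊕ U) ∨ W = True ∨ False = True
((W ⊕ U) ∨ W) → W = True → False = False
X ∧ W = False ∧ False = False
W ↔ (X ∧ W) = False ↔ False = True
(((W ⊕ U) ∨ W) → W) ⊕ (W ↔ (X ∧ W)) = False ⊕ True = True
((((W ⊕ U) ∨ W) → W) ⊕ (W ↔ (X ∧ W))) ↔ X = True ↔ False = False
U ⊕ X = True ⊕ False = True
W ⊕ (U ⊕ X) = False ⊕ True = True
¬(W ⊕ (U ⊕ X)) = ¬True = False
X ⊕ ¬(W ⊕ (U ⊕ X)) = False ⊕ False = False
(X ⊕ ¬(W ⊕ (U ⊕ X))) → W = False → False = True
(((((W ⊕ U) ∨ W) → W) ⊕ (W ↔ (X ∧ W))) ↔ X) ↔ ((X ⊕ ¬(W ⊕ (U ⊕ X))) → W) = False ↔ True = False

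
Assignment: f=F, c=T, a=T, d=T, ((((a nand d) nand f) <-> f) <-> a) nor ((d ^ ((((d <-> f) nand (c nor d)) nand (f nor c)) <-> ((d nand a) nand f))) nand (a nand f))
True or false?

a nand d = T nand T = F
(a nand d) nand f = F nand F = T
((a nand d) nand f) <-> f = T <-> F = F
(((a nand d) nand f) <-> f) <-> a = F <-> T = F
d <-> f = T <-> F = F
c nor d = T nor T = F
(d <-> f) nand (c nor d) = F nand F = T
f nor c = F nor T = F
((d <-> f) nand (c nor d)) nand (f nor c) = T nand F = T
d nand a = T nand T = F
(d nand a) nand f = F nand F = T
(((d <-> f) nand (c nor d)) nand (f nor c)) <-> ((d nand a) nand f) = T <-> T = T
d ^ ((((d <-> f) nand (c nor d)) nand (f nor c)) <-> ((d nand a) nand f)) = T ^ T = F
a nand f = T nand F = T
(d ^ ((((d <-> f) nand (c nor d)) nand (f nor c)) <-> ((d nand a) nand f))) nand (a nand f) = F nand T = T
((((a nand d) nand f) <-> f) <-> a) nor ((d ^ ((((d <-> f) nand (c nor d)) nand (f nor c)) <-> ((d nand a) nand f))) nand (a nand f)) = F nor T = F

F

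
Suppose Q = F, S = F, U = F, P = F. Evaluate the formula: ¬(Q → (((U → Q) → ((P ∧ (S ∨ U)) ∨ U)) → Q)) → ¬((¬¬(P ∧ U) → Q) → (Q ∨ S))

T

U → Q = F → F = T
S ∨ U = F ∨ F = F
P ∧ (S ∨ U) = F ∧ F = F
(P ∧ (S ∨ U)) ∨ U = F ∨ F = F
(U → Q) → ((P ∧ (S ∨ U)) ∨ U) = T → F = F
((U → Q) → ((P ∧ (S ∨ U)) ∨ U)) → Q = F → F = T
Q → (((U → Q) → ((P ∧ (S ∨ U)) ∨ U)) → Q) = F → T = T
¬(Q → (((U → Q) → ((P ∧ (S ∨ U)) ∨ U)) → Q)) = ¬T = F
P ∧ U = F ∧ F = F
¬(P ∧ U) = ¬F = T
¬¬(P ∧ U) = ¬T = F
¬¬(P ∧ U) → Q = F → F = T
Q ∨ S = F ∨ F = F
(¬¬(P ∧ U) → Q) → (Q ∨ S) = T → F = F
¬((¬¬(P ∧ U) → Q) → (Q ∨ S)) = ¬F = T
¬(Q → (((U → Q) → ((P ∧ (S ∨ U)) ∨ U)) → Q)) → ¬((¬¬(P ∧ U) → Q) → (Q ∨ S)) = F → T = T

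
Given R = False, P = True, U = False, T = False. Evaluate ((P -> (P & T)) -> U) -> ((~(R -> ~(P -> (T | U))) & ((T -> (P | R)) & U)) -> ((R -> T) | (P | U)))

True

Substituting R=False, P=True, U=False, T=False:
P & T = True & False = False
P -> (P & T) = True -> False = False
(P -> (P & T)) -> U = False -> False = True
T | U = False | False = False
P -> (T | U) = True -> False = False
~(P -> (T | U)) = ~False = True
R -> ~(P -> (T | U)) = False -> True = True
~(R -> ~(P -> (T | U))) = ~True = False
P | R = True | False = True
T -> (P | R) = False -> True = True
(T -> (P | R)) & U = True & False = False
~(R -> ~(P -> (T | U))) & ((T -> (P | R)) & U) = False & False = False
R -> T = False -> False = True
P | U = True | False = True
(R -> T) | (P | U) = True | True = True
(~(R -> ~(P -> (T | U))) & ((T -> (P | R)) & U)) -> ((R -> T) | (P | U)) = False -> True = True
((P -> (P & T)) -> U) -> ((~(R -> ~(P -> (T | U))) & ((T -> (P | R)) & U)) -> ((R -> T) | (P | U))) = True -> True = True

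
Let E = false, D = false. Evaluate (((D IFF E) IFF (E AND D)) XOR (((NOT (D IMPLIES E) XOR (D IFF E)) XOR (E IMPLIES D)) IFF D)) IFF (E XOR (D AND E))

D IFF E = false IFF false = true
E AND D = false AND false = false
(D IFF E) IFF (E AND D) = true IFF false = false
D IMPLIES E = false IMPLIES false = true
NOT (D IMPLIES E) = NOT true = false
D IFF E = false IFF false = true
NOT (D IMPLIES E) XOR (D IFF E) = false XOR true = true
E IMPLIES D = false IMPLIES false = true
(NOT (D IMPLIES E) XOR (D IFF E)) XOR (E IMPLIES D) = true XOR true = false
((NOT (D IMPLIES E) XOR (D IFF E)) XOR (E IMPLIES D)) IFF D = false IFF false = true
((D IFF E) IFF (E AND D)) XOR (((NOT (D IMPLIES E) XOR (D IFF E)) XOR (E IMPLIES D)) IFF D) = false XOR true = true
D AND E = false AND false = false
E XOR (D AND E) = false XOR false = false
(((D IFF E) IFF (E AND D)) XOR (((NOT (D IMPLIES E) XOR (D IFF E)) XOR (E IMPLIES D)) IFF D)) IFF (E XOR (D AND E)) = true IFF false = false

false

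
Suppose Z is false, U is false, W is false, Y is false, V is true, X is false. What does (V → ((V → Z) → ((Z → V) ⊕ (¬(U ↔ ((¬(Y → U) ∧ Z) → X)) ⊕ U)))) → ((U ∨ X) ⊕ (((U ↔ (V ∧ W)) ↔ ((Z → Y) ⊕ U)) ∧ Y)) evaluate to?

V → Z = True → False = False
Z → V = False → True = True
Y → U = False → False = True
¬(Y → U) = ¬True = False
¬(Y → U) ∧ Z = False ∧ False = False
(¬(Y → U) ∧ Z) → X = False → False = True
U ↔ ((¬(Y → U) ∧ Z) → X) = False ↔ True = False
¬(U ↔ ((¬(Y → U) ∧ Z) → X)) = ¬False = True
¬(U ↔ ((¬(Y → U) ∧ Z) → X)) ⊕ U = True ⊕ False = True
(Z → V) ⊕ (¬(U ↔ ((¬(Y → U) ∧ Z) → X)) ⊕ U) = True ⊕ True = False
(V → Z) → ((Z → V) ⊕ (¬(U ↔ ((¬(Y → U) ∧ Z) → X)) ⊕ U)) = False → False = True
V → ((V → Z) → ((Z → V) ⊕ (¬(U ↔ ((¬(Y → U) ∧ Z) → X)) ⊕ U))) = True → True = True
U ∨ X = False ∨ False = False
V ∧ W = True ∧ False = False
U ↔ (V ∧ W) = False ↔ False = True
Z → Y = False → False = True
(Z → Y) ⊕ U = True ⊕ False = True
(U ↔ (V ∧ W)) ↔ ((Z → Y) ⊕ U) = True ↔ True = True
((U ↔ (V ∧ W)) ↔ ((Z → Y) ⊕ U)) ∧ Y = True ∧ False = False
(U ∨ X) ⊕ (((U ↔ (V ∧ W)) ↔ ((Z → Y) ⊕ U)) ∧ Y) = False ⊕ False = False
(V → ((V → Z) → ((Z → V) ⊕ (¬(U ↔ ((¬(Y → U) ∧ Z) → X)) ⊕ U)))) → ((U ∨ X) ⊕ (((U ↔ (V ∧ W)) ↔ ((Z → Y) ⊕ U)) ∧ Y)) = True → False = False

False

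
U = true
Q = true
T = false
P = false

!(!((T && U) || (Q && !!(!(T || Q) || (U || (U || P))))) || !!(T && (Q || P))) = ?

true

Substituting U=true, Q=true, T=false, P=false:
T && U = false && true = false
T || Q = false || true = true
!(T || Q) = !true = false
U || P = true || false = true
U || (U || P) = true || true = true
!(T || Q) || (U || (U || P)) = false || true = true
!(!(T || Q) || (U || (U || P))) = !true = false
!!(!(T || Q) || (U || (U || P))) = !false = true
Q && !!(!(T || Q) || (U || (U || P))) = true && true = true
(T && U) || (Q && !!(!(T || Q) || (U || (U || P)))) = false || true = true
!((T && U) || (Q && !!(!(T || Q) || (U || (U || P))))) = !true = false
Q || P = true || false = true
T && (Q || P) = false && true = false
!(T && (Q || P)) = !false = true
!!(T && (Q || P)) = !true = false
!((T && U) || (Q && !!(!(T || Q) || (U || (U || P))))) || !!(T && (Q || P)) = false || false = false
!(!((T && U) || (Q && !!(!(T || Q) || (U || (U || P))))) || !!(T && (Q || P))) = !false = true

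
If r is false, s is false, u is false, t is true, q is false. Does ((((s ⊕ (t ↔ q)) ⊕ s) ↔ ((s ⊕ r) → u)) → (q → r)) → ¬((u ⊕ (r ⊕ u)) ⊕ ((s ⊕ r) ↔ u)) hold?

t ↔ q = T ↔ F = F
s ⊕ (t ↔ q) = F ⊕ F = F
(s ⊕ (t ↔ q)) ⊕ s = F ⊕ F = F
s ⊕ r = F ⊕ F = F
(s ⊕ r) → u = F → F = T
((s ⊕ (t ↔ q)) ⊕ s) ↔ ((s ⊕ r) → u) = F ↔ T = F
q → r = F → F = T
(((s ⊕ (t ↔ q)) ⊕ s) ↔ ((s ⊕ r) → u)) → (q → r) = F → T = T
r ⊕ u = F ⊕ F = F
u ⊕ (r ⊕ u) = F ⊕ F = F
s ⊕ r = F ⊕ F = F
(s ⊕ r) ↔ u = F ↔ F = T
(u ⊕ (r ⊕ u)) ⊕ ((s ⊕ r) ↔ u) = F ⊕ T = T
¬((u ⊕ (r ⊕ u)) ⊕ ((s ⊕ r) ↔ u)) = ¬T = F
((((s ⊕ (t ↔ q)) ⊕ s) ↔ ((s ⊕ r) → u)) → (q → r)) → ¬((u ⊕ (r ⊕ u)) ⊕ ((s ⊕ r) ↔ u)) = T → F = F

F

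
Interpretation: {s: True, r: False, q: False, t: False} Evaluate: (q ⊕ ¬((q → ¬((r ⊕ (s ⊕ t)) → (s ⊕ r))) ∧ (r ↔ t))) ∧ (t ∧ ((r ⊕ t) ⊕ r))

Substituting s=True, r=False, q=False, t=False:
s ⊕ t = True ⊕ False = True
r ⊕ (s ⊕ t) = False ⊕ True = True
s ⊕ r = True ⊕ False = True
(r ⊕ (s ⊕ t)) → (s ⊕ r) = True → True = True
¬((r ⊕ (s ⊕ t)) → (s ⊕ r)) = ¬True = False
q → ¬((r ⊕ (s ⊕ t)) → (s ⊕ r)) = False → False = True
r ↔ t = False ↔ False = True
(q → ¬((r ⊕ (s ⊕ t)) → (s ⊕ r))) ∧ (r ↔ t) = True ∧ True = True
¬((q → ¬((r ⊕ (s ⊕ t)) → (s ⊕ r))) ∧ (r ↔ t)) = ¬True = False
q ⊕ ¬((q → ¬((r ⊕ (s ⊕ t)) → (s ⊕ r))) ∧ (r ↔ t)) = False ⊕ False = False
r ⊕ t = False ⊕ False = False
(r ⊕ t) ⊕ r = False ⊕ False = False
t ∧ ((r ⊕ t) ⊕ r) = False ∧ False = False
(q ⊕ ¬((q → ¬((r ⊕ (s ⊕ t)) → (s ⊕ r))) ∧ (r ↔ t))) ∧ (t ∧ ((r ⊕ t) ⊕ r)) = False ∧ False = False

False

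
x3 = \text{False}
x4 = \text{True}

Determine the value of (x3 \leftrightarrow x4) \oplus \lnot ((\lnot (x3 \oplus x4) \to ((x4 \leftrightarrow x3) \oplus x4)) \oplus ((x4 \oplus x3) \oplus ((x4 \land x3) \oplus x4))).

\text{False}

Substituting x3=\text{False}, x4=\text{True}:
x3 \leftrightarrow x4 = \text{False} \leftrightarrow \text{True} = \text{False}
x3 \oplus x4 = \text{False} \oplus \text{True} = \text{True}
\lnot (x3 \oplus x4) = \lnot \text{True} = \text{False}
x4 \leftrightarrow x3 = \text{True} \leftrightarrow \text{False} = \text{False}
(x4 \leftrightarrow x3) \oplus x4 = \text{False} \oplus \text{True} = \text{True}
\lnot (x3 \oplus x4) \to ((x4 \leftrightarrow x3) \oplus x4) = \text{False} \to \text{True} = \text{True}
x4 \oplus x3 = \text{True} \oplus \text{False} = \text{True}
x4 \land x3 = \text{True} \land \text{False} = \text{False}
(x4 \land x3) \oplus x4 = \text{False} \oplus \text{True} = \text{True}
(x4 \oplus x3) \oplus ((x4 \land x3) \oplus x4) = \text{True} \oplus \text{True} = \text{False}
(\lnot (x3 \oplus x4) \to ((x4 \leftrightarrow x3) \oplus x4)) \oplus ((x4 \oplus x3) \oplus ((x4 \land x3) \oplus x4)) = \text{True} \oplus \text{False} = \text{True}
\lnot ((\lnot (x3 \oplus x4) \to ((x4 \leftrightarrow x3) \oplus x4)) \oplus ((x4 \oplus x3) \oplus ((x4 \land x3) \oplus x4))) = \lnot \text{True} = \text{False}
(x3 \leftrightarrow x4) \oplus \lnot ((\lnot (x3 \oplus x4) \to ((x4 \leftrightarrow x3) \oplus x4)) \oplus ((x4 \oplus x3) \oplus ((x4 \land x3) \oplus x4))) = \text{False} \oplus \text{False} = \text{False}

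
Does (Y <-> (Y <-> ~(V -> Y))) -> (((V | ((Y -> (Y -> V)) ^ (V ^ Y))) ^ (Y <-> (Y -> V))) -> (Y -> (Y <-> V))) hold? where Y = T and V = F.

T

V -> Y = F -> T = T
~(V -> Y) = ~T = F
Y <-> ~(V -> Y) = T <-> F = F
Y <-> (Y <-> ~(V -> Y)) = T <-> F = F
Y -> V = T -> F = F
Y -> (Y -> V) = T -> F = F
V ^ Y = F ^ T = T
(Y -> (Y -> V)) ^ (V ^ Y) = F ^ T = T
V | ((Y -> (Y -> V)) ^ (V ^ Y)) = F | T = T
Y -> V = T -> F = F
Y <-> (Y -> V) = T <-> F = F
(V | ((Y -> (Y -> V)) ^ (V ^ Y))) ^ (Y <-> (Y -> V)) = T ^ F = T
Y <-> V = T <-> F = F
Y -> (Y <-> V) = T -> F = F
((V | ((Y -> (Y -> V)) ^ (V ^ Y))) ^ (Y <-> (Y -> V))) -> (Y -> (Y <-> V)) = T -> F = F
(Y <-> (Y <-> ~(V -> Y))) -> (((V | ((Y -> (Y -> V)) ^ (V ^ Y))) ^ (Y <-> (Y -> V))) -> (Y -> (Y <-> V))) = F -> F = T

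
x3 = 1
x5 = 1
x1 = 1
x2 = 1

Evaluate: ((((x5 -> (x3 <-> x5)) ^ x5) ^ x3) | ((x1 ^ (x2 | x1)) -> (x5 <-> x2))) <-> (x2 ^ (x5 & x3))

Substituting x3=1, x5=1, x1=1, x2=1:
x3 <-> x5 = 1 <-> 1 = 1
x5 -> (x3 <-> x5) = 1 -> 1 = 1
(x5 -> (x3 <-> x5)) ^ x5 = 1 ^ 1 = 0
((x5 -> (x3 <-> x5)) ^ x5) ^ x3 = 0 ^ 1 = 1
x2 | x1 = 1 | 1 = 1
x1 ^ (x2 | x1) = 1 ^ 1 = 0
x5 <-> x2 = 1 <-> 1 = 1
(x1 ^ (x2 | x1)) -> (x5 <-> x2) = 0 -> 1 = 1
(((x5 -> (x3 <-> x5)) ^ x5) ^ x3) | ((x1 ^ (x2 | x1)) -> (x5 <-> x2)) = 1 | 1 = 1
x5 & x3 = 1 & 1 = 1
x2 ^ (x5 & x3) = 1 ^ 1 = 0
((((x5 -> (x3 <-> x5)) ^ x5) ^ x3) | ((x1 ^ (x2 | x1)) -> (x5 <-> x2))) <-> (x2 ^ (x5 & x3)) = 1 <-> 0 = 0

0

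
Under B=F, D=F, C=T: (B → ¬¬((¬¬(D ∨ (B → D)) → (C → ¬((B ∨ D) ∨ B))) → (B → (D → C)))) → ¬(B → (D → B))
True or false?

B → D = F → F = T
D ∨ (B → D) = F ∨ T = T
¬(D ∨ (B → D)) = ¬T = F
¬¬(D ∨ (B → D)) = ¬F = T
B ∨ D = F ∨ F = F
(B ∨ D) ∨ B = F ∨ F = F
¬((B ∨ D) ∨ B) = ¬F = T
C → ¬((B ∨ D) ∨ B) = T → T = T
¬¬(D ∨ (B → D)) → (C → ¬((B ∨ D) ∨ B)) = T → T = T
D → C = F → T = T
B → (D → C) = F → T = T
(¬¬(D ∨ (B → D)) → (C → ¬((B ∨ D) ∨ B))) → (B → (D → C)) = T → T = T
¬((¬¬(D ∨ (B → D)) → (C → ¬((B ∨ D) ∨ B))) → (B → (D → C))) = ¬T = F
¬¬((¬¬(D ∨ (B → D)) → (C → ¬((B ∨ D) ∨ B))) → (B → (D → C))) = ¬F = T
B → ¬¬((¬¬(D ∨ (B → D)) → (C → ¬((B ∨ D) ∨ B))) → (B → (D → C))) = F → T = T
D → B = F → F = T
B → (D → B) = F → T = T
¬(B → (D → B)) = ¬T = F
(B → ¬¬((¬¬(D ∨ (B → D)) → (C → ¬((B ∨ D) ∨ B))) → (B → (D → C)))) → ¬(B → (D → B)) = T → F = F

F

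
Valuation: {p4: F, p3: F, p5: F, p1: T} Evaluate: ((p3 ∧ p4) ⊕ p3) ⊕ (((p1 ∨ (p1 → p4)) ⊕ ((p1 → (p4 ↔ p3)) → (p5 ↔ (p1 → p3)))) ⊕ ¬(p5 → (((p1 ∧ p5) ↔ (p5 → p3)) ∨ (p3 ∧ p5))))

F

p3 ∧ p4 = F ∧ F = F
(p3 ∧ p4) ⊕ p3 = F ⊕ F = F
p1 → p4 = T → F = F
p1 ∨ (p1 → p4) = T ∨ F = T
p4 ↔ p3 = F ↔ F = T
p1 → (p4 ↔ p3) = T → T = T
p1 → p3 = T → F = F
p5 ↔ (p1 → p3) = F ↔ F = T
(p1 → (p4 ↔ p3)) → (p5 ↔ (p1 → p3)) = T → T = T
(p1 ∨ (p1 → p4)) ⊕ ((p1 → (p4 ↔ p3)) → (p5 ↔ (p1 → p3))) = T ⊕ T = F
p1 ∧ p5 = T ∧ F = F
p5 → p3 = F → F = T
(p1 ∧ p5) ↔ (p5 → p3) = F ↔ T = F
p3 ∧ p5 = F ∧ F = F
((p1 ∧ p5) ↔ (p5 → p3)) ∨ (p3 ∧ p5) = F ∨ F = F
p5 → (((p1 ∧ p5) ↔ (p5 → p3)) ∨ (p3 ∧ p5)) = F → F = T
¬(p5 → (((p1 ∧ p5) ↔ (p5 → p3)) ∨ (p3 ∧ p5))) = ¬T = F
((p1 ∨ (p1 → p4)) ⊕ ((p1 → (p4 ↔ p3)) → (p5 ↔ (p1 → p3)))) ⊕ ¬(p5 → (((p1 ∧ p5) ↔ (p5 → p3)) ∨ (p3 ∧ p5))) = F ⊕ F = F
((p3 ∧ p4) ⊕ p3) ⊕ (((p1 ∨ (p1 → p4)) ⊕ ((p1 → (p4 ↔ p3)) → (p5 ↔ (p1 → p3)))) ⊕ ¬(p5 → (((p1 ∧ p5) ↔ (p5 → p3)) ∨ (p3 ∧ p5)))) = F ⊕ F = F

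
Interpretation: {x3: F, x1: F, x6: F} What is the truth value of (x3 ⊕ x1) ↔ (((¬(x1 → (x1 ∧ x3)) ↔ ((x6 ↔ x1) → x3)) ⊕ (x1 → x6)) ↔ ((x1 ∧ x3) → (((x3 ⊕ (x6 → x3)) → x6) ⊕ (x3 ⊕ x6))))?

Substituting x3=F, x1=F, x6=F:
x3 ⊕ x1 = F ⊕ F = F
x1 ∧ x3 = F ∧ F = F
x1 → (x1 ∧ x3) = F → F = T
¬(x1 → (x1 ∧ x3)) = ¬T = F
x6 ↔ x1 = F ↔ F = T
(x6 ↔ x1) → x3 = T → F = F
¬(x1 → (x1 ∧ x3)) ↔ ((x6 ↔ x1) → x3) = F ↔ F = T
x1 → x6 = F → F = T
(¬(x1 → (x1 ∧ x3)) ↔ ((x6 ↔ x1) → x3)) ⊕ (x1 → x6) = T ⊕ T = F
x1 ∧ x3 = F ∧ F = F
x6 → x3 = F → F = T
x3 ⊕ (x6 → x3) = F ⊕ T = T
(x3 ⊕ (x6 → x3)) → x6 = T → F = F
x3 ⊕ x6 = F ⊕ F = F
((x3 ⊕ (x6 → x3)) → x6) ⊕ (x3 ⊕ x6) = F ⊕ F = F
(x1 ∧ x3) → (((x3 ⊕ (x6 → x3)) → x6) ⊕ (x3 ⊕ x6)) = F → F = T
((¬(x1 → (x1 ∧ x3)) ↔ ((x6 ↔ x1) → x3)) ⊕ (x1 → x6)) ↔ ((x1 ∧ x3) → (((x3 ⊕ (x6 → x3)) → x6) ⊕ (x3 ⊕ x6))) = F ↔ T = F
(x3 ⊕ x1) ↔ (((¬(x1 → (x1 ∧ x3)) ↔ ((x6 ↔ x1) → x3)) ⊕ (x1 → x6)) ↔ ((x1 ∧ x3) → (((x3 ⊕ (x6 → x3)) → x6) ⊕ (x3 ⊕ x6)))) = F ↔ F = T

T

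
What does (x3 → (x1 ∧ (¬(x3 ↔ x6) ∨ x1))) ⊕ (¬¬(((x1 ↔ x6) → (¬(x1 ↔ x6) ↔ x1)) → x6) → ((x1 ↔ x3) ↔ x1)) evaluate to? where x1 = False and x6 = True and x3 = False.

True

x3 ↔ x6 = False ↔ True = False
¬(x3 ↔ x6) = ¬False = True
¬(x3 ↔ x6) ∨ x1 = True ∨ False = True
x1 ∧ (¬(x3 ↔ x6) ∨ x1) = False ∧ True = False
x3 → (x1 ∧ (¬(x3 ↔ x6) ∨ x1)) = False → False = True
x1 ↔ x6 = False ↔ True = False
x1 ↔ x6 = False ↔ True = False
¬(x1 ↔ x6) = ¬False = True
¬(x1 ↔ x6) ↔ x1 = True ↔ False = False
(x1 ↔ x6) → (¬(x1 ↔ x6) ↔ x1) = False → False = True
((x1 ↔ x6) → (¬(x1 ↔ x6) ↔ x1)) → x6 = True → True = True
¬(((x1 ↔ x6) → (¬(x1 ↔ x6) ↔ x1)) → x6) = ¬True = False
¬¬(((x1 ↔ x6) → (¬(x1 ↔ x6) ↔ x1)) → x6) = ¬False = True
x1 ↔ x3 = False ↔ False = True
(x1 ↔ x3) ↔ x1 = True ↔ False = False
¬¬(((x1 ↔ x6) → (¬(x1 ↔ x6) ↔ x1)) → x6) → ((x1 ↔ x3) ↔ x1) = True → False = False
(x3 → (x1 ∧ (¬(x3 ↔ x6) ∨ x1))) ⊕ (¬¬(((x1 ↔ x6) → (¬(x1 ↔ x6) ↔ x1)) → x6) → ((x1 ↔ x3) ↔ x1)) = True ⊕ False = True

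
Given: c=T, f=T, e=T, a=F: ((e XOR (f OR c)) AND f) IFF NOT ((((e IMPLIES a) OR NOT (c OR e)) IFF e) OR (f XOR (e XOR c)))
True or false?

f OR c = T OR T = T
e XOR (f OR c) = T XOR T = F
(e XOR (f OR c)) AND f = F AND T = F
e IMPLIES a = T IMPLIES F = F
c OR e = T OR T = T
NOT (c OR e) = NOT T = F
(e IMPLIES a) OR NOT (c OR e) = F OR F = F
((e IMPLIES a) OR NOT (c OR e)) IFF e = F IFF T = F
e XOR c = T XOR T = F
f XOR (e XOR c) = T XOR F = T
(((e IMPLIES a) OR NOT (c OR e)) IFF e) OR (f XOR (e XOR c)) = F OR T = T
NOT ((((e IMPLIES a) OR NOT (c OR e)) IFF e) OR (f XOR (e XOR c))) = NOT T = F
((e XOR (f OR c)) AND f) IFF NOT ((((e IMPLIES a) OR NOT (c OR e)) IFF e) OR (f XOR (e XOR c))) = F IFF F = T

T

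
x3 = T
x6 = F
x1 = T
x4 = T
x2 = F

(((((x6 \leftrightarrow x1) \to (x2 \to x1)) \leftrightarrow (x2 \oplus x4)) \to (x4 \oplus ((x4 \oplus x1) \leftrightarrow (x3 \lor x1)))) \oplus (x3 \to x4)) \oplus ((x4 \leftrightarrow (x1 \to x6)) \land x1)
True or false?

F

x6 \leftrightarrow x1 = F \leftrightarrow T = F
x2 \to x1 = F \to T = T
(x6 \leftrightarrow x1) \to (x2 \to x1) = F \to T = T
x2 \oplus x4 = F \oplus T = T
((x6 \leftrightarrow x1) \to (x2 \to x1)) \leftrightarrow (x2 \oplus x4) = T \leftrightarrow T = T
x4 \oplus x1 = T \oplus T = F
x3 \lor x1 = T \lor T = T
(x4 \oplus x1) \leftrightarrow (x3 \lor x1) = F \leftrightarrow T = F
x4 \oplus ((x4 \oplus x1) \leftrightarrow (x3 \lor x1)) = T \oplus F = T
(((x6 \leftrightarrow x1) \to (x2 \to x1)) \leftrightarrow (x2 \oplus x4)) \to (x4 \oplus ((x4 \oplus x1) \leftrightarrow (x3 \lor x1))) = T \to T = T
x3 \to x4 = T \to T = T
((((x6 \leftrightarrow x1) \to (x2 \to x1)) \leftrightarrow (x2 \oplus x4)) \to (x4 \oplus ((x4 \oplus x1) \leftrightarrow (x3 \lor x1)))) \oplus (x3 \to x4) = T \oplus T = F
x1 \to x6 = T \to F = F
x4 \leftrightarrow (x1 \to x6) = T \leftrightarrow F = F
(x4 \leftrightarrow (x1 \to x6)) \land x1 = F \land T = F
(((((x6 \leftrightarrow x1) \to (x2 \to x1)) \leftrightarrow (x2 \oplus x4)) \to (x4 \oplus ((x4 \oplus x1) \leftrightarrow (x3 \lor x1)))) \oplus (x3 \to x4)) \oplus ((x4 \leftrightarrow (x1 \to x6)) \land x1) = F \oplus F = F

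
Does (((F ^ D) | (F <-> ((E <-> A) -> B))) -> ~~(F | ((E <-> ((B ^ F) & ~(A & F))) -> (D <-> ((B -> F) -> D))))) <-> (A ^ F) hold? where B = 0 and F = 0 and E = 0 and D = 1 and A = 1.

F ^ D = 0 ^ 1 = 1
E <-> A = 0 <-> 1 = 0
(E <-> A) -> B = 0 -> 0 = 1
F <-> ((E <-> A) -> B) = 0 <-> 1 = 0
(F ^ D) | (F <-> ((E <-> A) -> B)) = 1 | 0 = 1
B ^ F = 0 ^ 0 = 0
A & F = 1 & 0 = 0
~(A & F) = ~0 = 1
(B ^ F) & ~(A & F) = 0 & 1 = 0
E <-> ((B ^ F) & ~(A & F)) = 0 <-> 0 = 1
B -> F = 0 -> 0 = 1
(B -> F) -> D = 1 -> 1 = 1
D <-> ((B -> F) -> D) = 1 <-> 1 = 1
(E <-> ((B ^ F) & ~(A & F))) -> (D <-> ((B -> F) -> D)) = 1 -> 1 = 1
F | ((E <-> ((B ^ F) & ~(A & F))) -> (D <-> ((B -> F) -> D))) = 0 | 1 = 1
~(F | ((E <-> ((B ^ F) & ~(A & F))) -> (D <-> ((B -> F) -> D)))) = ~1 = 0
~~(F | ((E <-> ((B ^ F) & ~(A & F))) -> (D <-> ((B -> F) -> D)))) = ~0 = 1
((F ^ D) | (F <-> ((E <-> A) -> B))) -> ~~(F | ((E <-> ((B ^ F) & ~(A & F))) -> (D <-> ((B -> F) -> D)))) = 1 -> 1 = 1
A ^ F = 1 ^ 0 = 1
(((F ^ D) | (F <-> ((E <-> A) -> B))) -> ~~(F | ((E <-> ((B ^ F) & ~(A & F))) -> (D <-> ((B -> F) -> D))))) <-> (A ^ F) = 1 <-> 1 = 1

1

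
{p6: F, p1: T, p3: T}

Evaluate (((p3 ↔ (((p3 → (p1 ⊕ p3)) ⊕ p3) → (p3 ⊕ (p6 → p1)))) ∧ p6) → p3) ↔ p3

T

p1 ⊕ p3 = T ⊕ T = F
p3 → (p1 ⊕ p3) = T → F = F
(p3 → (p1 ⊕ p3)) ⊕ p3 = F ⊕ T = T
p6 → p1 = F → T = T
p3 ⊕ (p6 → p1) = T ⊕ T = F
((p3 → (p1 ⊕ p3)) ⊕ p3) → (p3 ⊕ (p6 → p1)) = T → F = F
p3 ↔ (((p3 → (p1 ⊕ p3)) ⊕ p3) → (p3 ⊕ (p6 → p1))) = T ↔ F = F
(p3 ↔ (((p3 → (p1 ⊕ p3)) ⊕ p3) → (p3 ⊕ (p6 → p1)))) ∧ p6 = F ∧ F = F
((p3 ↔ (((p3 → (p1 ⊕ p3)) ⊕ p3) → (p3 ⊕ (p6 → p1)))) ∧ p6) → p3 = F → T = T
(((p3 ↔ (((p3 → (p1 ⊕ p3)) ⊕ p3) → (p3 ⊕ (p6 → p1)))) ∧ p6) → p3) ↔ p3 = T ↔ T = T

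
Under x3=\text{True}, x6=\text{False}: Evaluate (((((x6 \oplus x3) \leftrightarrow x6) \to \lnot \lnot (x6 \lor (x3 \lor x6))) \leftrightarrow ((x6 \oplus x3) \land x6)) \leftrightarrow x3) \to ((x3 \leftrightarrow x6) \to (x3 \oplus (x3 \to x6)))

\text{True}

x6 \oplus x3 = \text{False} \oplus \text{True} = \text{True}
(x6 \oplus x3) \leftrightarrow x6 = \text{True} \leftrightarrow \text{False} = \text{False}
x3 \lor x6 = \text{True} \lor \text{False} = \text{True}
x6 \lor (x3 \lor x6) = \text{False} \lor \text{True} = \text{True}
\lnot (x6 \lor (x3 \lor x6)) = \lnot \text{True} = \text{False}
\lnot \lnot (x6 \lor (x3 \lor x6)) = \lnot \text{False} = \text{True}
((x6 \oplus x3) \leftrightarrow x6) \to \lnot \lnot (x6 \lor (x3 \lor x6)) = \text{False} \to \text{True} = \text{True}
x6 \oplus x3 = \text{False} \oplus \text{True} = \text{True}
(x6 \oplus x3) \land x6 = \text{True} \land \text{False} = \text{False}
(((x6 \oplus x3) \leftrightarrow x6) \to \lnot \lnot (x6 \lor (x3 \lor x6))) \leftrightarrow ((x6 \oplus x3) \land x6) = \text{True} \leftrightarrow \text{False} = \text{False}
((((x6 \oplus x3) \leftrightarrow x6) \to \lnot \lnot (x6 \lor (x3 \lor x6))) \leftrightarrow ((x6 \oplus x3) \land x6)) \leftrightarrow x3 = \text{False} \leftrightarrow \text{True} = \text{False}
x3 \leftrightarrow x6 = \text{True} \leftrightarrow \text{False} = \text{False}
x3 \to x6 = \text{True} \to \text{False} = \text{False}
x3 \oplus (x3 \to x6) = \text{True} \oplus \text{False} = \text{True}
(x3 \leftrightarrow x6) \to (x3 \oplus (x3 \to x6)) = \text{False} \to \text{True} = \text{True}
(((((x6 \oplus x3) \leftrightarrow x6) \to \lnot \lnot (x6 \lor (x3 \lor x6))) \leftrightarrow ((x6 \oplus x3) \land x6)) \leftrightarrow x3) \to ((x3 \leftrightarrow x6) \to (x3 \oplus (x3 \to x6))) = \text{False} \to \text{True} = \text{True}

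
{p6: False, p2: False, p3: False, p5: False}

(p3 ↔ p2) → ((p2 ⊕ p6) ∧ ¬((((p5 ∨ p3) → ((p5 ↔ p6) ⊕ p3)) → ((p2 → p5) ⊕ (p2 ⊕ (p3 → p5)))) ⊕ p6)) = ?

p3 ↔ p2 = False ↔ False = True
p2 ⊕ p6 = False ⊕ False = False
p5 ∨ p3 = False ∨ False = False
p5 ↔ p6 = False ↔ False = True
(p5 ↔ p6) ⊕ p3 = True ⊕ False = True
(p5 ∨ p3) → ((p5 ↔ p6) ⊕ p3) = False → True = True
p2 → p5 = False → False = True
p3 → p5 = False → False = True
p2 ⊕ (p3 → p5) = False ⊕ True = True
(p2 → p5) ⊕ (p2 ⊕ (p3 → p5)) = True ⊕ True = False
((p5 ∨ p3) → ((p5 ↔ p6) ⊕ p3)) → ((p2 → p5) ⊕ (p2 ⊕ (p3 → p5))) = True → False = False
(((p5 ∨ p3) → ((p5 ↔ p6) ⊕ p3)) → ((p2 → p5) ⊕ (p2 ⊕ (p3 → p5)))) ⊕ p6 = False ⊕ False = False
¬((((p5 ∨ p3) → ((p5 ↔ p6) ⊕ p3)) → ((p2 → p5) ⊕ (p2 ⊕ (p3 → p5)))) ⊕ p6) = ¬False = True
(p2 ⊕ p6) ∧ ¬((((p5 ∨ p3) → ((p5 ↔ p6) ⊕ p3)) → ((p2 → p5) ⊕ (p2 ⊕ (p3 → p5)))) ⊕ p6) = False ∧ True = False
(p3 ↔ p2) → ((p2 ⊕ p6) ∧ ¬((((p5 ∨ p3) → ((p5 ↔ p6) ⊕ p3)) → ((p2 → p5) ⊕ (p2 ⊕ (p3 → p5)))) ⊕ p6)) = True → False = False

False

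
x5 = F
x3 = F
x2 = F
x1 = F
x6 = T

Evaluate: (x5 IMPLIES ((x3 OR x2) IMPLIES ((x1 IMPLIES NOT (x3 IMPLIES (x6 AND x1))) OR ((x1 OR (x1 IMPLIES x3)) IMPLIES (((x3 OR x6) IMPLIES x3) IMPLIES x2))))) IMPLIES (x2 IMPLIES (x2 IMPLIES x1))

T

x3 OR x2 = F OR F = F
x6 AND x1 = T AND F = F
x3 IMPLIES (x6 AND x1) = F IMPLIES F = T
NOT (x3 IMPLIES (x6 AND x1)) = NOT T = F
x1 IMPLIES NOT (x3 IMPLIES (x6 AND x1)) = F IMPLIES F = T
x1 IMPLIES x3 = F IMPLIES F = T
x1 OR (x1 IMPLIES x3) = F OR T = T
x3 OR x6 = F OR T = T
(x3 OR x6) IMPLIES x3 = T IMPLIES F = F
((x3 OR x6) IMPLIES x3) IMPLIES x2 = F IMPLIES F = T
(x1 OR (x1 IMPLIES x3)) IMPLIES (((x3 OR x6) IMPLIES x3) IMPLIES x2) = T IMPLIES T = T
(x1 IMPLIES NOT (x3 IMPLIES (x6 AND x1))) OR ((x1 OR (x1 IMPLIES x3)) IMPLIES (((x3 OR x6) IMPLIES x3) IMPLIES x2)) = T OR T = T
(x3 OR x2) IMPLIES ((x1 IMPLIES NOT (x3 IMPLIES (x6 AND x1))) OR ((x1 OR (x1 IMPLIES x3)) IMPLIES (((x3 OR x6) IMPLIES x3) IMPLIES x2))) = F IMPLIES T = T
x5 IMPLIES ((x3 OR x2) IMPLIES ((x1 IMPLIES NOT (x3 IMPLIES (x6 AND x1))) OR ((x1 OR (x1 IMPLIES x3)) IMPLIES (((x3 OR x6) IMPLIES x3) IMPLIES x2)))) = F IMPLIES T = T
x2 IMPLIES x1 = F IMPLIES F = T
x2 IMPLIES (x2 IMPLIES x1) = F IMPLIES T = T
(x5 IMPLIES ((x3 OR x2) IMPLIES ((x1 IMPLIES NOT (x3 IMPLIES (x6 AND x1))) OR ((x1 OR (x1 IMPLIES x3)) IMPLIES (((x3 OR x6) IMPLIES x3) IMPLIES x2))))) IMPLIES (x2 IMPLIES (x2 IMPLIES x1)) = T IMPLIES T = T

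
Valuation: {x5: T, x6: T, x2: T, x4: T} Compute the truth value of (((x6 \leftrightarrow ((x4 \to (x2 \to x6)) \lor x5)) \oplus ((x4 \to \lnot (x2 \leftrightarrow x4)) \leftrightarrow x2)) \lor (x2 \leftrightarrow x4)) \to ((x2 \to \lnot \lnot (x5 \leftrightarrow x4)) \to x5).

x2 \to x6 = T \to T = T
x4 \to (x2 \to x6) = T \to T = T
(x4 \to (x2 \to x6)) \lor x5 = T \lor T = T
x6 \leftrightarrow ((x4 \to (x2 \to x6)) \lor x5) = T \leftrightarrow T = T
x2 \leftrightarrow x4 = T \leftrightarrow T = T
\lnot (x2 \leftrightarrow x4) = \lnot T = F
x4 \to \lnot (x2 \leftrightarrow x4) = T \to F = F
(x4 \to \lnot (x2 \leftrightarrow x4)) \leftrightarrow x2 = F \leftrightarrow T = F
(x6 \leftrightarrow ((x4 \to (x2 \to x6)) \lor x5)) \oplus ((x4 \to \lnot (x2 \leftrightarrow x4)) \leftrightarrow x2) = T \oplus F = T
x2 \leftrightarrow x4 = T \leftrightarrow T = T
((x6 \leftrightarrow ((x4 \to (x2 \to x6)) \lor x5)) \oplus ((x4 \to \lnot (x2 \leftrightarrow x4)) \leftrightarrow x2)) \lor (x2 \leftrightarrow x4) = T \lor T = T
x5 \leftrightarrow x4 = T \leftrightarrow T = T
\lnot (x5 \leftrightarrow x4) = \lnot T = F
\lnot \lnot (x5 \leftrightarrow x4) = \lnot F = T
x2 \to \lnot \lnot (x5 \leftrightarrow x4) = T \to T = T
(x2 \to \lnot \lnot (x5 \leftrightarrow x4)) \to x5 = T \to T = T
(((x6 \leftrightarrow ((x4 \to (x2 \to x6)) \lor x5)) \oplus ((x4 \to \lnot (x2 \leftrightarrow x4)) \leftrightarrow x2)) \lor (x2 \leftrightarrow x4)) \to ((x2 \to \lnot \lnot (x5 \leftrightarrow x4)) \to x5) = T \to T = T

T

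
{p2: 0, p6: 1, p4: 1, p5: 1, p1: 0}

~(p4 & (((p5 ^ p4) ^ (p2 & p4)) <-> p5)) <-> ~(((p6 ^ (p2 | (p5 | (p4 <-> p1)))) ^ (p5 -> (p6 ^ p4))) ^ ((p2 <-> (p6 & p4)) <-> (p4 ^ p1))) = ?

1

p5 ^ p4 = 1 ^ 1 = 0
p2 & p4 = 0 & 1 = 0
(p5 ^ p4) ^ (p2 & p4) = 0 ^ 0 = 0
((p5 ^ p4) ^ (p2 & p4)) <-> p5 = 0 <-> 1 = 0
p4 & (((p5 ^ p4) ^ (p2 & p4)) <-> p5) = 1 & 0 = 0
~(p4 & (((p5 ^ p4) ^ (p2 & p4)) <-> p5)) = ~0 = 1
p4 <-> p1 = 1 <-> 0 = 0
p5 | (p4 <-> p1) = 1 | 0 = 1
p2 | (p5 | (p4 <-> p1)) = 0 | 1 = 1
p6 ^ (p2 | (p5 | (p4 <-> p1))) = 1 ^ 1 = 0
p6 ^ p4 = 1 ^ 1 = 0
p5 -> (p6 ^ p4) = 1 -> 0 = 0
(p6 ^ (p2 | (p5 | (p4 <-> p1)))) ^ (p5 -> (p6 ^ p4)) = 0 ^ 0 = 0
p6 & p4 = 1 & 1 = 1
p2 <-> (p6 & p4) = 0 <-> 1 = 0
p4 ^ p1 = 1 ^ 0 = 1
(p2 <-> (p6 & p4)) <-> (p4 ^ p1) = 0 <-> 1 = 0
((p6 ^ (p2 | (p5 | (p4 <-> p1)))) ^ (p5 -> (p6 ^ p4))) ^ ((p2 <-> (p6 & p4)) <-> (p4 ^ p1)) = 0 ^ 0 = 0
~(((p6 ^ (p2 | (p5 | (p4 <-> p1)))) ^ (p5 -> (p6 ^ p4))) ^ ((p2 <-> (p6 & p4)) <-> (p4 ^ p1))) = ~0 = 1
~(p4 & (((p5 ^ p4) ^ (p2 & p4)) <-> p5)) <-> ~(((p6 ^ (p2 | (p5 | (p4 <-> p1)))) ^ (p5 -> (p6 ^ p4))) ^ ((p2 <-> (p6 & p4)) <-> (p4 ^ p1))) = 1 <-> 1 = 1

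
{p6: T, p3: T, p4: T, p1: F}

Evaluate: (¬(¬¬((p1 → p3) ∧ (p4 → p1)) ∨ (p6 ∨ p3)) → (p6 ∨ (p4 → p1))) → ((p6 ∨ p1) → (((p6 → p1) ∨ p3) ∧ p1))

F

p1 → p3 = F → T = T
p4 → p1 = T → F = F
(p1 → p3) ∧ (p4 → p1) = T ∧ F = F
¬((p1 → p3) ∧ (p4 → p1)) = ¬F = T
¬¬((p1 → p3) ∧ (p4 → p1)) = ¬T = F
p6 ∨ p3 = T ∨ T = T
¬¬((p1 → p3) ∧ (p4 → p1)) ∨ (p6 ∨ p3) = F ∨ T = T
¬(¬¬((p1 → p3) ∧ (p4 → p1)) ∨ (p6 ∨ p3)) = ¬T = F
p4 → p1 = T → F = F
p6 ∨ (p4 → p1) = T ∨ F = T
¬(¬¬((p1 → p3) ∧ (p4 → p1)) ∨ (p6 ∨ p3)) → (p6 ∨ (p4 → p1)) = F → T = T
p6 ∨ p1 = T ∨ F = T
p6 → p1 = T → F = F
(p6 → p1) ∨ p3 = F ∨ T = T
((p6 → p1) ∨ p3) ∧ p1 = T ∧ F = F
(p6 ∨ p1) → (((p6 → p1) ∨ p3) ∧ p1) = T → F = F
(¬(¬¬((p1 → p3) ∧ (p4 → p1)) ∨ (p6 ∨ p3)) → (p6 ∨ (p4 → p1))) → ((p6 ∨ p1) → (((p6 → p1) ∨ p3) ∧ p1)) = T → F = F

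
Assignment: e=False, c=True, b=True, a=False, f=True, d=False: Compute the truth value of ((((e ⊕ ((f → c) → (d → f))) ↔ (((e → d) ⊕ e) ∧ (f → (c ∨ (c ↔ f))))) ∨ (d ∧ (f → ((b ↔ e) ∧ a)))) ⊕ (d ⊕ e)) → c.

True

f → c = True → True = True
d → f = False → True = True
(f → c) → (d → f) = True → True = True
e ⊕ ((f → c) → (d → f)) = False ⊕ True = True
e → d = False → False = True
(e → d) ⊕ e = True ⊕ False = True
c ↔ f = True ↔ True = True
c ∨ (c ↔ f) = True ∨ True = True
f → (c ∨ (c ↔ f)) = True → True = True
((e → d) ⊕ e) ∧ (f → (c ∨ (c ↔ f))) = True ∧ True = True
(e ⊕ ((f → c) → (d → f))) ↔ (((e → d) ⊕ e) ∧ (f → (c ∨ (c ↔ f)))) = True ↔ True = True
b ↔ e = True ↔ False = False
(b ↔ e) ∧ a = False ∧ False = False
f → ((b ↔ e) ∧ a) = True → False = False
d ∧ (f → ((b ↔ e) ∧ a)) = False ∧ False = False
((e ⊕ ((f → c) → (d → f))) ↔ (((e → d) ⊕ e) ∧ (f → (c ∨ (c ↔ f))))) ∨ (d ∧ (f → ((b ↔ e) ∧ a))) = True ∨ False = True
d ⊕ e = False ⊕ False = False
(((e ⊕ ((f → c) → (d → f))) ↔ (((e → d) ⊕ e) ∧ (f → (c ∨ (c ↔ f))))) ∨ (d ∧ (f → ((b ↔ e) ∧ a)))) ⊕ (d ⊕ e) = True ⊕ False = True
((((e ⊕ ((f → c) → (d → f))) ↔ (((e → d) ⊕ e) ∧ (f → (c ∨ (c ↔ f))))) ∨ (d ∧ (f → ((b ↔ e) ∧ a)))) ⊕ (d ⊕ e)) → c = True → True = True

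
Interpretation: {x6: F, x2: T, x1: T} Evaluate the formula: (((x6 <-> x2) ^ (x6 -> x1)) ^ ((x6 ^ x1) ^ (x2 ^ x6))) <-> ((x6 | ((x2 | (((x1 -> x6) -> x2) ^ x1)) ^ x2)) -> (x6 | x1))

x6 <-> x2 = F <-> T = F
x6 -> x1 = F -> T = T
(x6 <-> x2) ^ (x6 -> x1) = F ^ T = T
x6 ^ x1 = F ^ T = T
x2 ^ x6 = T ^ F = T
(x6 ^ x1) ^ (x2 ^ x6) = T ^ T = F
((x6 <-> x2) ^ (x6 -> x1)) ^ ((x6 ^ x1) ^ (x2 ^ x6)) = T ^ F = T
x1 -> x6 = T -> F = F
(x1 -> x6) -> x2 = F -> T = T
((x1 -> x6) -> x2) ^ x1 = T ^ T = F
x2 | (((x1 -> x6) -> x2) ^ x1) = T | F = T
(x2 | (((x1 -> x6) -> x2) ^ x1)) ^ x2 = T ^ T = F
x6 | ((x2 | (((x1 -> x6) -> x2) ^ x1)) ^ x2) = F | F = F
x6 | x1 = F | T = T
(x6 | ((x2 | (((x1 -> x6) -> x2) ^ x1)) ^ x2)) -> (x6 | x1) = F -> T = T
(((x6 <-> x2) ^ (x6 -> x1)) ^ ((x6 ^ x1) ^ (x2 ^ x6))) <-> ((x6 | ((x2 | (((x1 -> x6) -> x2) ^ x1)) ^ x2)) -> (x6 | x1)) = T <-> T = T

T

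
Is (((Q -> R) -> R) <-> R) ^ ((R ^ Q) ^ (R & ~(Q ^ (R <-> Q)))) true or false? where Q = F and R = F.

Q -> R = F -> F = T
(Q -> R) -> R = T -> F = F
((Q -> R) -> R) <-> R = F <-> F = T
R ^ Q = F ^ F = F
R <-> Q = F <-> F = T
Q ^ (R <-> Q) = F ^ T = T
~(Q ^ (R <-> Q)) = ~T = F
R & ~(Q ^ (R <-> Q)) = F & F = F
(R ^ Q) ^ (R & ~(Q ^ (R <-> Q))) = F ^ F = F
(((Q -> R) -> R) <-> R) ^ ((R ^ Q) ^ (R & ~(Q ^ (R <-> Q)))) = T ^ F = T

T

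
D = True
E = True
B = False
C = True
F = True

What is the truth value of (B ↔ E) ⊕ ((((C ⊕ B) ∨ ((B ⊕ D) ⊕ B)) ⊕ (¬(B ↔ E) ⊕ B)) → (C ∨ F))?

B ↔ E = False ↔ True = False
C ⊕ B = True ⊕ False = True
B ⊕ D = False ⊕ True = True
(B ⊕ D) ⊕ B = True ⊕ False = True
(C ⊕ B) ∨ ((B ⊕ D) ⊕ B) = True ∨ True = True
B ↔ E = False ↔ True = False
¬(B ↔ E) = ¬False = True
¬(B ↔ E) ⊕ B = True ⊕ False = True
((C ⊕ B) ∨ ((B ⊕ D) ⊕ B)) ⊕ (¬(B ↔ E) ⊕ B) = True ⊕ True = False
C ∨ F = True ∨ True = True
(((C ⊕ B) ∨ ((B ⊕ D) ⊕ B)) ⊕ (¬(B ↔ E) ⊕ B)) → (C ∨ F) = False → True = True
(B ↔ E) ⊕ ((((C ⊕ B) ∨ ((B ⊕ D) ⊕ B)) ⊕ (¬(B ↔ E) ⊕ B)) → (C ∨ F)) = False ⊕ True = True

True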